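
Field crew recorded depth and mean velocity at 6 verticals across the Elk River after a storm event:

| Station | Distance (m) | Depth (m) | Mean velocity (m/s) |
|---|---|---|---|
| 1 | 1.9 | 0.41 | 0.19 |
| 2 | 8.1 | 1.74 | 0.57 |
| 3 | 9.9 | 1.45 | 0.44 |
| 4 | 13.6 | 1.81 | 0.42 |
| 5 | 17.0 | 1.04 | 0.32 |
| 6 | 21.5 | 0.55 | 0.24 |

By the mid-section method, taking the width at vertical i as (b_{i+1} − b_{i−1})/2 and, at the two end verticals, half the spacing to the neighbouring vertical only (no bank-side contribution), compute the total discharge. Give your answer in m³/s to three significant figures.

w_1 = (8.1 − 1.9)/2 = 3.1 m; q_1 = 0.19 × 0.41 × 3.1 = 0.2415 m³/s
w_2 = (9.9 − 1.9)/2 = 4 m; q_2 = 0.57 × 1.74 × 4 = 3.967 m³/s
w_3 = (13.6 − 8.1)/2 = 2.75 m; q_3 = 0.44 × 1.45 × 2.75 = 1.755 m³/s
w_4 = (17.0 − 9.9)/2 = 3.55 m; q_4 = 0.42 × 1.81 × 3.55 = 2.699 m³/s
w_5 = (21.5 − 13.6)/2 = 3.95 m; q_5 = 0.32 × 1.04 × 3.95 = 1.315 m³/s
w_6 = (21.5 − 17.0)/2 = 2.25 m; q_6 = 0.24 × 0.55 × 2.25 = 0.2970 m³/s
Q = Σ qᵢ = 10.27 m³/s

10.3 m³/s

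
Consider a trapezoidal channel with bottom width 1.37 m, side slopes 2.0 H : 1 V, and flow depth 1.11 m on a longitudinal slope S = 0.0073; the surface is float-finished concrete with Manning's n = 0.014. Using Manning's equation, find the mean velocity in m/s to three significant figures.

A = (b + z·y)·y = (1.37 + 2.0×1.11)×1.11 = 3.985 m²
P = b + 2y√(1+z²) = 1.37 + 2×1.11×√(1+2.0²) = 6.334 m
R = A/P = 3.985/6.334 = 0.6291 m
Q = (1/n)·A·R^(2/3)·S^(1/2) = (1/0.014) × 3.985 × 0.6291^(2/3) × 0.0073^(1/2) = 17.86 m³/s
V = Q/A = 17.86/3.985 = 4.481 m/s

4.48 m/s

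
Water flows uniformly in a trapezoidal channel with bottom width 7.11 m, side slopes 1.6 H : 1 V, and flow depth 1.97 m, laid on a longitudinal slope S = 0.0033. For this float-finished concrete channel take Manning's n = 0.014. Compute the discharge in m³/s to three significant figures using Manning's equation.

A = (b + z·y)·y = (7.11 + 1.6×1.97)×1.97 = 20.22 m²
P = b + 2y√(1+z²) = 7.11 + 2×1.97×√(1+1.6²) = 14.54 m
R = A/P = 20.22/14.54 = 1.390 m
Q = (1/n)·A·R^(2/3)·S^(1/2) = (1/0.014) × 20.22 × 1.390^(2/3) × 0.0033^(1/2) = 103.3 m³/s

103 m³/s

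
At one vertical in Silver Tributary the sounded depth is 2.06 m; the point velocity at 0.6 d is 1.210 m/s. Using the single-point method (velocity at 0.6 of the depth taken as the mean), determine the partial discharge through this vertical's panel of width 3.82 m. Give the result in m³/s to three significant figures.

v̄ = v₀.₆ = 1.210 m/s
q = v̄ × d × w = 1.210 × 2.06 × 3.82 = 9.522 m³/s

9.52 m³/s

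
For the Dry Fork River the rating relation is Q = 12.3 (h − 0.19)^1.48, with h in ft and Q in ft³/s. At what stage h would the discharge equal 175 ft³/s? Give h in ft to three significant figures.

6.20 ft

h − h₀ = (Q/C)^(1/b) = (175/12.3)^(1/1.48) = 6.014 ft
h = 0.19 + 6.014 = 6.204 ft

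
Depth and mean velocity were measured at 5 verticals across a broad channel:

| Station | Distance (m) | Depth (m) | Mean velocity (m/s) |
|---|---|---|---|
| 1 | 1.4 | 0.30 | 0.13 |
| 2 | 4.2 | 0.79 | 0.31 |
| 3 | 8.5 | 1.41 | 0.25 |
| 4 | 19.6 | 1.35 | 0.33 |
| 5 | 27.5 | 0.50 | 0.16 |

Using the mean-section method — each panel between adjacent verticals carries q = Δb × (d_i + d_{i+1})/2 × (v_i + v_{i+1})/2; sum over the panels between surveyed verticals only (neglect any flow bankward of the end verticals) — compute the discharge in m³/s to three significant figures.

7.89 m³/s

Panel 1-2: Δb = 2.8 m, d̄ = (0.30+0.79)/2 = 0.545, v̄ = (0.13+0.31)/2 = 0.22 → q = 2.8×0.545×0.22 = 0.3357 m³/s
Panel 2-3: Δb = 4.3 m, d̄ = (0.79+1.41)/2 = 1.1, v̄ = (0.31+0.25)/2 = 0.28 → q = 4.3×1.1×0.28 = 1.324 m³/s
Panel 3-4: Δb = 11.1 m, d̄ = (1.41+1.35)/2 = 1.38, v̄ = (0.25+0.33)/2 = 0.29 → q = 11.1×1.38×0.29 = 4.442 m³/s
Panel 4-5: Δb = 7.9 m, d̄ = (1.35+0.50)/2 = 0.925, v̄ = (0.33+0.16)/2 = 0.245 → q = 7.9×0.925×0.245 = 1.790 m³/s
Q = Σ q = 7.893 m³/s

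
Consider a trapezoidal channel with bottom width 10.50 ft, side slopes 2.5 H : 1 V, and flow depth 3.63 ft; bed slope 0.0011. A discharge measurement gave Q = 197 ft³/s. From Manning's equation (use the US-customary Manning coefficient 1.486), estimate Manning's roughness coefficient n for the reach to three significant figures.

A = (b + z·y)·y = (10.50 + 2.5×3.63)×3.63 = 71.06 ft²
P = b + 2y√(1+z²) = 10.50 + 2×3.63×√(1+2.5²) = 30.05 ft
R = A/P = 71.06/30.05 = 2.365 ft
n = (1.486/Q)·A·R^(2/3)·S^(1/2) = (1.486/197) × 71.06 × 1.775 × 0.03317 = 0.03155

0.0316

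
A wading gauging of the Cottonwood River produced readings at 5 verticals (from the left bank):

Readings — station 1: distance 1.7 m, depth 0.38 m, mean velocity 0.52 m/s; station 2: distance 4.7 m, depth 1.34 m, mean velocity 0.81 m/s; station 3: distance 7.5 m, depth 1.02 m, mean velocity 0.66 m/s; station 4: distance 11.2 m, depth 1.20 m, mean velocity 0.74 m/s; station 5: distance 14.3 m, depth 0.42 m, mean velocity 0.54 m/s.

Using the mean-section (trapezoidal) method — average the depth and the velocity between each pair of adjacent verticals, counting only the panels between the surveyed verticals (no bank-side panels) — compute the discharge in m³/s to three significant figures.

Panel 1-2: Δb = 3 m, d̄ = (0.38+1.34)/2 = 0.86, v̄ = (0.52+0.81)/2 = 0.665 → q = 3×0.86×0.665 = 1.716 m³/s
Panel 2-3: Δb = 2.8 m, d̄ = (1.34+1.02)/2 = 1.18, v̄ = (0.81+0.66)/2 = 0.735 → q = 2.8×1.18×0.735 = 2.428 m³/s
Panel 3-4: Δb = 3.7 m, d̄ = (1.02+1.20)/2 = 1.11, v̄ = (0.66+0.74)/2 = 0.7 → q = 3.7×1.11×0.7 = 2.875 m³/s
Panel 4-5: Δb = 3.1 m, d̄ = (1.20+0.42)/2 = 0.81, v̄ = (0.74+0.54)/2 = 0.64 → q = 3.1×0.81×0.64 = 1.607 m³/s
Q = Σ q = 8.626 m³/s

8.63 m³/s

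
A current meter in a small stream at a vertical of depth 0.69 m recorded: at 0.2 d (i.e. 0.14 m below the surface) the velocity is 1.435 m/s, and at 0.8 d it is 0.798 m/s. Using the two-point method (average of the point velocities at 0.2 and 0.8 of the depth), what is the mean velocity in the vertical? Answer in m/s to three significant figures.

1.12 m/s

v̄ = (1.435 + 0.798) / 2 = 1.117 m/s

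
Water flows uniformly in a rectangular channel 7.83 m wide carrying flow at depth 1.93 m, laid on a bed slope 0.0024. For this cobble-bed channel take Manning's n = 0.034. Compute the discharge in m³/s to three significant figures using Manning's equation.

25.8 m³/s

A = b·y = 7.83 × 1.93 = 15.11 m²
P = b + 2y = 7.83 + 2×1.93 = 11.69 m
R = A/P = 15.11/11.69 = 1.293 m
Q = (1/n)·A·R^(2/3)·S^(1/2) = (1/0.034) × 15.11 × 1.293^(2/3) × 0.0024^(1/2) = 25.84 m³/s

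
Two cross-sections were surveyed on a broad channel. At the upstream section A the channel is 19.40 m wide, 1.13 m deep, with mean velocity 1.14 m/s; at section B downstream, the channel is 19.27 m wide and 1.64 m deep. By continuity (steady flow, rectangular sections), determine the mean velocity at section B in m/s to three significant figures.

0.791 m/s

Q = A₁V₁ = (19.40×1.13) × 1.14 = 24.99 m³/s
A₂ = 19.27 × 1.64 = 31.60 m²
V₂ = Q/A₂ = 24.99/31.60 = 0.7908 m/s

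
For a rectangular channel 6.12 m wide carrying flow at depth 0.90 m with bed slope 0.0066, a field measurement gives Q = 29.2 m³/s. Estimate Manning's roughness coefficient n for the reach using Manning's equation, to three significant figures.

0.0120

A = b·y = 6.12 × 0.90 = 5.508 m²
P = b + 2y = 6.12 + 2×0.90 = 7.920 m
R = A/P = 5.508/7.920 = 0.6955 m
n = (1/Q)·A·R^(2/3)·S^(1/2) = (1/29.2) × 5.508 × 0.7850 × 0.08124 = 0.01203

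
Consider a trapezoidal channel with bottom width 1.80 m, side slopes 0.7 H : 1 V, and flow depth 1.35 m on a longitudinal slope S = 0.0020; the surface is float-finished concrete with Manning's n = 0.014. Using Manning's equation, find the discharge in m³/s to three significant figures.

A = (b + z·y)·y = (1.80 + 0.7×1.35)×1.35 = 3.706 m²
P = b + 2y√(1+z²) = 1.80 + 2×1.35×√(1+0.7²) = 5.096 m
R = A/P = 3.706/5.096 = 0.7272 m
Q = (1/n)·A·R^(2/3)·S^(1/2) = (1/0.014) × 3.706 × 0.7272^(2/3) × 0.0020^(1/2) = 9.573 m³/s

9.57 m³/s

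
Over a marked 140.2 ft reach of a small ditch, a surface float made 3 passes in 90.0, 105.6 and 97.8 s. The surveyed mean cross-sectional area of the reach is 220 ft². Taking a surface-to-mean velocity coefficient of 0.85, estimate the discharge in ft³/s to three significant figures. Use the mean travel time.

t̄ = (90.0 + 105.6 + 97.8) / 3 = 97.8 s
v_surface = L / t̄ = 140.2 / 97.8 = 1.434 ft/s
v_mean = 0.85 × 1.434 = 1.219 ft/s
Q = A × v_mean = 220 × 1.219 = 268.1 ft³/s

268 ft³/s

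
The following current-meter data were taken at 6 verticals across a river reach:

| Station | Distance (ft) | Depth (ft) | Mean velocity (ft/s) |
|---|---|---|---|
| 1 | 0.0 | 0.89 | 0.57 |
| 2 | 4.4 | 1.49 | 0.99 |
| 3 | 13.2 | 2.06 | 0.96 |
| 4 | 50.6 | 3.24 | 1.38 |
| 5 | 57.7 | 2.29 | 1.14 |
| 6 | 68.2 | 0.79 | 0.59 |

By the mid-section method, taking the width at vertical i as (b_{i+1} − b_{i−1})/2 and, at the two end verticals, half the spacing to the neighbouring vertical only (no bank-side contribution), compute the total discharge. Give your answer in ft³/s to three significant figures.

181 ft³/s

w_1 = (4.4 − 0.0)/2 = 2.2 ft; q_1 = 0.57 × 0.89 × 2.2 = 1.116 ft³/s
w_2 = (13.2 − 0.0)/2 = 6.6 ft; q_2 = 0.99 × 1.49 × 6.6 = 9.736 ft³/s
w_3 = (50.6 − 4.4)/2 = 23.1 ft; q_3 = 0.96 × 2.06 × 23.1 = 45.68 ft³/s
w_4 = (57.7 − 13.2)/2 = 22.25 ft; q_4 = 1.38 × 3.24 × 22.25 = 99.48 ft³/s
w_5 = (68.2 − 50.6)/2 = 8.8 ft; q_5 = 1.14 × 2.29 × 8.8 = 22.97 ft³/s
w_6 = (68.2 − 57.7)/2 = 5.25 ft; q_6 = 0.59 × 0.79 × 5.25 = 2.447 ft³/s
Q = Σ qᵢ = 181.4 ft³/s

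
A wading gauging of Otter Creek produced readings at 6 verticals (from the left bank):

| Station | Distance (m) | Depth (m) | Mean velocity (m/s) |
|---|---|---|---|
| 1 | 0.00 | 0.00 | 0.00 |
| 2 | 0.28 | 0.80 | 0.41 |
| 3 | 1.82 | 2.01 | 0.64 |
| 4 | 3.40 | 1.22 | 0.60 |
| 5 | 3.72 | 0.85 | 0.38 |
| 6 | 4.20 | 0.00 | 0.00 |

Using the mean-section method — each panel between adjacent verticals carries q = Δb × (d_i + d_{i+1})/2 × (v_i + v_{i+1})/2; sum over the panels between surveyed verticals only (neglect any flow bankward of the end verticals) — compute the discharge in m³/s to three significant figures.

2.94 m³/s

Panel 1-2: Δb = 0.28 m, d̄ = (0.00+0.80)/2 = 0.4, v̄ = (0.00+0.41)/2 = 0.205 → q = 0.28×0.4×0.205 = 0.02296 m³/s
Panel 2-3: Δb = 1.54 m, d̄ = (0.80+2.01)/2 = 1.405, v̄ = (0.41+0.64)/2 = 0.525 → q = 1.54×1.405×0.525 = 1.136 m³/s
Panel 3-4: Δb = 1.58 m, d̄ = (2.01+1.22)/2 = 1.615, v̄ = (0.64+0.60)/2 = 0.62 → q = 1.58×1.615×0.62 = 1.582 m³/s
Panel 4-5: Δb = 0.32 m, d̄ = (1.22+0.85)/2 = 1.035, v̄ = (0.60+0.38)/2 = 0.49 → q = 0.32×1.035×0.49 = 0.1623 m³/s
Panel 5-6: Δb = 0.48 m, d̄ = (0.85+0.00)/2 = 0.425, v̄ = (0.38+0.00)/2 = 0.19 → q = 0.48×0.425×0.19 = 0.03876 m³/s
Q = Σ q = 2.942 m³/s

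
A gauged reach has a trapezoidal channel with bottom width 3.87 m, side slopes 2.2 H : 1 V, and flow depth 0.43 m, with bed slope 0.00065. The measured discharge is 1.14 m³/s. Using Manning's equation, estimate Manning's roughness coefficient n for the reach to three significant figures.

A = (b + z·y)·y = (3.87 + 2.2×0.43)×0.43 = 2.071 m²
P = b + 2y√(1+z²) = 3.87 + 2×0.43×√(1+2.2²) = 5.948 m
R = A/P = 2.071/5.948 = 0.3481 m
n = (1/Q)·A·R^(2/3)·S^(1/2) = (1/1.14) × 2.071 × 0.4949 × 0.02550 = 0.02292

0.0229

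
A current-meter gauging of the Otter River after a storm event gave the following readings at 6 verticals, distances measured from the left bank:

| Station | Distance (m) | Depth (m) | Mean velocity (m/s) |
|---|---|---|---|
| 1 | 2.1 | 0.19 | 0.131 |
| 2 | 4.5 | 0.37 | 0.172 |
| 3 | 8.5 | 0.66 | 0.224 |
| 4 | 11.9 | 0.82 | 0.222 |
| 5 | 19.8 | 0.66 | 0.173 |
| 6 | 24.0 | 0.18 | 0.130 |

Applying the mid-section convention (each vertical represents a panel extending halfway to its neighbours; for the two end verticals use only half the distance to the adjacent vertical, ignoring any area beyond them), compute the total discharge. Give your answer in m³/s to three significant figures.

w_1 = (4.5 − 2.1)/2 = 1.2 m; q_1 = 0.131 × 0.19 × 1.2 = 0.02987 m³/s
w_2 = (8.5 − 2.1)/2 = 3.2 m; q_2 = 0.172 × 0.37 × 3.2 = 0.2036 m³/s
w_3 = (11.9 − 4.5)/2 = 3.7 m; q_3 = 0.224 × 0.66 × 3.7 = 0.5470 m³/s
w_4 = (19.8 − 8.5)/2 = 5.65 m; q_4 = 0.222 × 0.82 × 5.65 = 1.029 m³/s
w_5 = (24.0 − 11.9)/2 = 6.05 m; q_5 = 0.173 × 0.66 × 6.05 = 0.6908 m³/s
w_6 = (24.0 − 19.8)/2 = 2.1 m; q_6 = 0.130 × 0.18 × 2.1 = 0.04914 m³/s
Q = Σ qᵢ = 2.549 m³/s

2.55 m³/s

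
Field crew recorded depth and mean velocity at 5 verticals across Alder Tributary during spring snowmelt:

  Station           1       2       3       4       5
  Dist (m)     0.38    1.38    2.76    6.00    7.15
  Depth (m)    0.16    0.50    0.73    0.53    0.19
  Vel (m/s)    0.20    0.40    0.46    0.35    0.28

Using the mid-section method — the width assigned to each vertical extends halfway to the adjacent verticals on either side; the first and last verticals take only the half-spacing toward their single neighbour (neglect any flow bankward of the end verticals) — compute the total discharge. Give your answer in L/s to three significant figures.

w_1 = (1.38 − 0.38)/2 = 0.5 m; q_1 = 0.20 × 0.16 × 0.5 = 0.01600 m³/s
w_2 = (2.76 − 0.38)/2 = 1.19 m; q_2 = 0.40 × 0.50 × 1.19 = 0.2380 m³/s
w_3 = (6.00 − 1.38)/2 = 2.31 m; q_3 = 0.46 × 0.73 × 2.31 = 0.7757 m³/s
w_4 = (7.15 − 2.76)/2 = 2.195 m; q_4 = 0.35 × 0.53 × 2.195 = 0.4072 m³/s
w_5 = (7.15 − 6.00)/2 = 0.575 m; q_5 = 0.28 × 0.19 × 0.575 = 0.03059 m³/s
Q = Σ qᵢ = 1.467 m³/s
= 1.467 × 1000 = 1467 L/s

1470 L/s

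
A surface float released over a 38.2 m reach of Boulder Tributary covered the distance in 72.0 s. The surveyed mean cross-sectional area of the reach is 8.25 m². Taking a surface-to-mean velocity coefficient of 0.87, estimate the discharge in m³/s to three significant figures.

3.81 m³/s

v_surface = L / t̄ = 38.2 / 72 = 0.5306 m/s
v_mean = 0.87 × 0.5306 = 0.4616 m/s
Q = A × v_mean = 8.25 × 0.4616 = 3.808 m³/s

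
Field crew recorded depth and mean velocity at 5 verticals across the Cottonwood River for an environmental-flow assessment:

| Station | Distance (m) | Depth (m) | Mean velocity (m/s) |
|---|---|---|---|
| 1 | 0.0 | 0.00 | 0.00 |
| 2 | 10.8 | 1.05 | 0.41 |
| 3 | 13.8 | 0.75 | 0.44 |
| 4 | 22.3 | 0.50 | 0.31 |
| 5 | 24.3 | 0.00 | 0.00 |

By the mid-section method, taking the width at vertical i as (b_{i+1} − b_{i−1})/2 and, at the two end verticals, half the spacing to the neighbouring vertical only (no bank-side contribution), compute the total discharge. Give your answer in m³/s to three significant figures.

w_2 = (13.8 − 0.0)/2 = 6.9 m; q_2 = 0.41 × 1.05 × 6.9 = 2.970 m³/s
w_3 = (22.3 − 10.8)/2 = 5.75 m; q_3 = 0.44 × 0.75 × 5.75 = 1.898 m³/s
w_4 = (24.3 − 13.8)/2 = 5.25 m; q_4 = 0.31 × 0.50 × 5.25 = 0.8138 m³/s
Stations 1, 5 contribute zero (depth or velocity is 0).
Q = Σ qᵢ = 5.682 m³/s

5.68 m³/s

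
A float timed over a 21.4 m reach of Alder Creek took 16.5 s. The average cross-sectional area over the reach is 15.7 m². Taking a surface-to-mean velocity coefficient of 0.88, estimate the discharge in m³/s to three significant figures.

v_surface = L / t̄ = 21.4 / 16.5 = 1.297 m/s
v_mean = 0.88 × 1.297 = 1.141 m/s
Q = A × v_mean = 15.7 × 1.141 = 17.92 m³/s

17.9 m³/s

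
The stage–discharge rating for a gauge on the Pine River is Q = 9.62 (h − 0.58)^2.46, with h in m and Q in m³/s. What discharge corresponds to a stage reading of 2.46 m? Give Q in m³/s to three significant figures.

Q = 9.62 × (2.46 − 0.58)^2.46 = 9.62 × 1.88^2.46 = 45.46 m³/s

45.5 m³/s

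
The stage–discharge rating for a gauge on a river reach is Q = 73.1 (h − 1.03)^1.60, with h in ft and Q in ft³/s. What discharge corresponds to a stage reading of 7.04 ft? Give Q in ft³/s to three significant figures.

1290 ft³/s

Q = 73.1 × (7.04 − 1.03)^1.60 = 73.1 × 6.01^1.60 = 1289 ft³/s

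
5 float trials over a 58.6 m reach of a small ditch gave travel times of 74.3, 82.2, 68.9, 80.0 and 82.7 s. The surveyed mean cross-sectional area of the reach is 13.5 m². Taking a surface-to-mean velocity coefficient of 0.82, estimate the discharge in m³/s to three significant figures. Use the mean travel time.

8.36 m³/s

t̄ = (74.3 + 82.2 + 68.9 + 80.0 + 82.7) / 5 = 77.62 s
v_surface = L / t̄ = 58.6 / 77.62 = 0.7550 m/s
v_mean = 0.82 × 0.7550 = 0.6191 m/s
Q = A × v_mean = 13.5 × 0.6191 = 8.357 m³/s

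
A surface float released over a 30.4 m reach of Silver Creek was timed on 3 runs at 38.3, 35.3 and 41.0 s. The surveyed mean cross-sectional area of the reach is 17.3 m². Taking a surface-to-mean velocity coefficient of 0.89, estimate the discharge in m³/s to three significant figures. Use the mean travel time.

12.3 m³/s

t̄ = (38.3 + 35.3 + 41.0) / 3 = 38.2 s
v_surface = L / t̄ = 30.4 / 38.2 = 0.7958 m/s
v_mean = 0.89 × 0.7958 = 0.7083 m/s
Q = A × v_mean = 17.3 × 0.7083 = 12.25 m³/s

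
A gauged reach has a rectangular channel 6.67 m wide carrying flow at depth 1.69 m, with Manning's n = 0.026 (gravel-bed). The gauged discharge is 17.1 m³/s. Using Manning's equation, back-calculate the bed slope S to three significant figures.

A = b·y = 6.67 × 1.69 = 11.27 m²
P = b + 2y = 6.67 + 2×1.69 = 10.05 m
R = A/P = 11.27/10.05 = 1.122 m
S = (Q·n / (1·A·R^(2/3)))² = (17.1×0.026 / (1×11.27×1.080))² = 0.001335

0.00133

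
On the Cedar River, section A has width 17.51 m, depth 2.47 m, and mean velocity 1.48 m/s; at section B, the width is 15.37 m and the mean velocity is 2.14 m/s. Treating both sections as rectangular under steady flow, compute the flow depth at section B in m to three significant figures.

1.95 m

Q = A₁V₁ = (17.51×2.47) × 1.48 = 64.01 m³/s
d₂ = Q/(b₂ V₂) = 64.01/(15.37×2.14) = 1.946 m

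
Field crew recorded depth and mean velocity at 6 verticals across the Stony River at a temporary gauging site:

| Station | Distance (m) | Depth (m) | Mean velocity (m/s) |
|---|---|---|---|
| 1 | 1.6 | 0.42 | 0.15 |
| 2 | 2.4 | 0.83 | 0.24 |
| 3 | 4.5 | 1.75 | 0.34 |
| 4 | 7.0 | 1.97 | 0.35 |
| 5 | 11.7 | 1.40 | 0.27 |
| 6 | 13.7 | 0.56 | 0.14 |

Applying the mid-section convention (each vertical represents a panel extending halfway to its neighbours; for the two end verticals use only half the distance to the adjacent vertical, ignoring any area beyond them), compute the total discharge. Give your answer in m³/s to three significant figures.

w_1 = (2.4 − 1.6)/2 = 0.4 m; q_1 = 0.15 × 0.42 × 0.4 = 0.02520 m³/s
w_2 = (4.5 − 1.6)/2 = 1.45 m; q_2 = 0.24 × 0.83 × 1.45 = 0.2888 m³/s
w_3 = (7.0 − 2.4)/2 = 2.3 m; q_3 = 0.34 × 1.75 × 2.3 = 1.369 m³/s
w_4 = (11.7 − 4.5)/2 = 3.6 m; q_4 = 0.35 × 1.97 × 3.6 = 2.482 m³/s
w_5 = (13.7 − 7.0)/2 = 3.35 m; q_5 = 0.27 × 1.40 × 3.35 = 1.266 m³/s
w_6 = (13.7 − 11.7)/2 = 1 m; q_6 = 0.14 × 0.56 × 1 = 0.07840 m³/s
Q = Σ qᵢ = 5.509 m³/s

5.51 m³/s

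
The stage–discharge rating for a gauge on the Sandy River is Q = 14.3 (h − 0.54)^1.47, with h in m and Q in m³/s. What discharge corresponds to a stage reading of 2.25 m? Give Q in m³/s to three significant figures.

31.5 m³/s

Q = 14.3 × (2.25 − 0.54)^1.47 = 14.3 × 1.71^1.47 = 31.47 m³/s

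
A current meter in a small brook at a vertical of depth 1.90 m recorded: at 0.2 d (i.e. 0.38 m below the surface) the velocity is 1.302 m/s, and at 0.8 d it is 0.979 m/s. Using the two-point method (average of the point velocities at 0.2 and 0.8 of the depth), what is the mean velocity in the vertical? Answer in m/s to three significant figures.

1.14 m/s

v̄ = (1.302 + 0.979) / 2 = 1.141 m/s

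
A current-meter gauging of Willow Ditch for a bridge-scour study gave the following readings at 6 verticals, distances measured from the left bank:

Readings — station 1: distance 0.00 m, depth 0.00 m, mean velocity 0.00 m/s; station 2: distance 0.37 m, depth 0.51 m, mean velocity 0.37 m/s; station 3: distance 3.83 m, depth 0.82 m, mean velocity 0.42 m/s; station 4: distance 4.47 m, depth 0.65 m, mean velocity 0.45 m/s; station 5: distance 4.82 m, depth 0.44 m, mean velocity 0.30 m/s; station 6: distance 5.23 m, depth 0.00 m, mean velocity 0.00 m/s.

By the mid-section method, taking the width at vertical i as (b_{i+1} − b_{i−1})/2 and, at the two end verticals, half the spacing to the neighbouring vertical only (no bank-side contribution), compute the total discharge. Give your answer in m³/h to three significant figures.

4540 m³/h

w_2 = (3.83 − 0.00)/2 = 1.915 m; q_2 = 0.37 × 0.51 × 1.915 = 0.3614 m³/s
w_3 = (4.47 − 0.37)/2 = 2.05 m; q_3 = 0.42 × 0.82 × 2.05 = 0.7060 m³/s
w_4 = (4.82 − 3.83)/2 = 0.495 m; q_4 = 0.45 × 0.65 × 0.495 = 0.1448 m³/s
w_5 = (5.23 − 4.47)/2 = 0.38 m; q_5 = 0.30 × 0.44 × 0.38 = 0.05016 m³/s
Stations 1, 6 contribute zero (depth or velocity is 0).
Q = Σ qᵢ = 1.262 m³/s
= 1.262 × 3600 = 4544 m³/h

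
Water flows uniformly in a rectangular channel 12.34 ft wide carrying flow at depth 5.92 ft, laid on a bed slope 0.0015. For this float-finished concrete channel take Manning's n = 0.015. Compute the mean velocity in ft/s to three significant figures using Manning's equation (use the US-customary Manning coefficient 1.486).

8.02 ft/s

A = b·y = 12.34 × 5.92 = 73.05 ft²
P = b + 2y = 12.34 + 2×5.92 = 24.18 ft
R = A/P = 73.05/24.18 = 3.021 ft
Q = (1.486/n)·A·R^(2/3)·S^(1/2) = (1.486/0.015) × 73.05 × 3.021^(2/3) × 0.0015^(1/2) = 585.8 ft³/s
V = Q/A = 585.8/73.05 = 8.019 ft/s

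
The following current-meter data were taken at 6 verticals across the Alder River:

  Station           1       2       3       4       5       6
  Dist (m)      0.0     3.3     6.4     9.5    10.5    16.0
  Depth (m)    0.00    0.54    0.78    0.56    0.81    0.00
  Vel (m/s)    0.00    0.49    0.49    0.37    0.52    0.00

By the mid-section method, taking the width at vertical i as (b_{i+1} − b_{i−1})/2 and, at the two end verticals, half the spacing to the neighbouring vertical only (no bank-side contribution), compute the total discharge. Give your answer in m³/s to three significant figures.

w_2 = (6.4 − 0.0)/2 = 3.2 m; q_2 = 0.49 × 0.54 × 3.2 = 0.8467 m³/s
w_3 = (9.5 − 3.3)/2 = 3.1 m; q_3 = 0.49 × 0.78 × 3.1 = 1.185 m³/s
w_4 = (10.5 − 6.4)/2 = 2.05 m; q_4 = 0.37 × 0.56 × 2.05 = 0.4248 m³/s
w_5 = (16.0 − 9.5)/2 = 3.25 m; q_5 = 0.52 × 0.81 × 3.25 = 1.369 m³/s
Stations 1, 6 contribute zero (depth or velocity is 0).
Q = Σ qᵢ = 3.825 m³/s

3.83 m³/s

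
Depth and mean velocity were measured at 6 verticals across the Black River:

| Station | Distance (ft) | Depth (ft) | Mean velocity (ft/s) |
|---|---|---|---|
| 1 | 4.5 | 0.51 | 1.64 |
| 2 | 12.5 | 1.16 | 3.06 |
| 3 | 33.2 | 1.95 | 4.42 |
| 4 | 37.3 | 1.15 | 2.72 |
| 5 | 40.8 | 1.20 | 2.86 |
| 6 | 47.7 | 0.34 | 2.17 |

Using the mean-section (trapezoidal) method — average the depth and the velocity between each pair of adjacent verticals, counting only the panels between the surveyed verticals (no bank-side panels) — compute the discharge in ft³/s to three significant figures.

Panel 1-2: Δb = 8 ft, d̄ = (0.51+1.16)/2 = 0.835, v̄ = (1.64+3.06)/2 = 2.35 → q = 8×0.835×2.35 = 15.70 ft³/s
Panel 2-3: Δb = 20.7 ft, d̄ = (1.16+1.95)/2 = 1.555, v̄ = (3.06+4.42)/2 = 3.74 → q = 20.7×1.555×3.74 = 120.4 ft³/s
Panel 3-4: Δb = 4.1 ft, d̄ = (1.95+1.15)/2 = 1.55, v̄ = (4.42+2.72)/2 = 3.57 → q = 4.1×1.55×3.57 = 22.69 ft³/s
Panel 4-5: Δb = 3.5 ft, d̄ = (1.15+1.20)/2 = 1.175, v̄ = (2.72+2.86)/2 = 2.79 → q = 3.5×1.175×2.79 = 11.47 ft³/s
Panel 5-6: Δb = 6.9 ft, d̄ = (1.20+0.34)/2 = 0.77, v̄ = (2.86+2.17)/2 = 2.515 → q = 6.9×0.77×2.515 = 13.36 ft³/s
Q = Σ q = 183.6 ft³/s

184 ft³/s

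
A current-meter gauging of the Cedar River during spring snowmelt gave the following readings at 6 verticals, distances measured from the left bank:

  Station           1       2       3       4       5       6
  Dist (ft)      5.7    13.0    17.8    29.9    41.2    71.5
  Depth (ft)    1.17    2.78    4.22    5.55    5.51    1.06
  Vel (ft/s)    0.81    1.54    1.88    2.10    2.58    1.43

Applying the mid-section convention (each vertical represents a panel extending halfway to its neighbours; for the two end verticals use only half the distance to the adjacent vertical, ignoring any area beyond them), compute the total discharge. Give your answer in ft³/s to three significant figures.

w_1 = (13.0 − 5.7)/2 = 3.65 ft; q_1 = 0.81 × 1.17 × 3.65 = 3.459 ft³/s
w_2 = (17.8 − 5.7)/2 = 6.05 ft; q_2 = 1.54 × 2.78 × 6.05 = 25.90 ft³/s
w_3 = (29.9 − 13.0)/2 = 8.45 ft; q_3 = 1.88 × 4.22 × 8.45 = 67.04 ft³/s
w_4 = (41.2 − 17.8)/2 = 11.7 ft; q_4 = 2.10 × 5.55 × 11.7 = 136.4 ft³/s
w_5 = (71.5 − 29.9)/2 = 20.8 ft; q_5 = 2.58 × 5.51 × 20.8 = 295.7 ft³/s
w_6 = (71.5 − 41.2)/2 = 15.15 ft; q_6 = 1.43 × 1.06 × 15.15 = 22.96 ft³/s
Q = Σ qᵢ = 551.4 ft³/s

551 ft³/s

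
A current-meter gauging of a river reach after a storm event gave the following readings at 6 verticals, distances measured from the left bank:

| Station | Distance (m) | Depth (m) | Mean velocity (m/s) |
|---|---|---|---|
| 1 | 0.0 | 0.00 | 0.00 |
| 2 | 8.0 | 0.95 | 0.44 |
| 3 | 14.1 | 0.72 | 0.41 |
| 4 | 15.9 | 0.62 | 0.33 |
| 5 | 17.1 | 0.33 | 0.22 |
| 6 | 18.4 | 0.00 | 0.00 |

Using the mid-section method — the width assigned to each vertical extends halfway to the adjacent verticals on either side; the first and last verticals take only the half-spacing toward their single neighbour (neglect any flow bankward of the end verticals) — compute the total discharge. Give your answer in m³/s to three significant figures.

4.51 m³/s

w_2 = (14.1 − 0.0)/2 = 7.05 m; q_2 = 0.44 × 0.95 × 7.05 = 2.947 m³/s
w_3 = (15.9 − 8.0)/2 = 3.95 m; q_3 = 0.41 × 0.72 × 3.95 = 1.166 m³/s
w_4 = (17.1 − 14.1)/2 = 1.5 m; q_4 = 0.33 × 0.62 × 1.5 = 0.3069 m³/s
w_5 = (18.4 − 15.9)/2 = 1.25 m; q_5 = 0.22 × 0.33 × 1.25 = 0.09075 m³/s
Stations 1, 6 contribute zero (depth or velocity is 0).
Q = Σ qᵢ = 4.511 m³/s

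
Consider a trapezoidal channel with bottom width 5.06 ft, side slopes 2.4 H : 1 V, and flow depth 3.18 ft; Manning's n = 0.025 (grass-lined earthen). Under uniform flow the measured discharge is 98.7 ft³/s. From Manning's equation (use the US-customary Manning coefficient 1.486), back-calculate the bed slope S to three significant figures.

0.000735

A = (b + z·y)·y = (5.06 + 2.4×3.18)×3.18 = 40.36 ft²
P = b + 2y√(1+z²) = 5.06 + 2×3.18×√(1+2.4²) = 21.60 ft
R = A/P = 40.36/21.60 = 1.869 ft
S = (Q·n / (1.486·A·R^(2/3)))² = (98.7×0.025 / (1.486×40.36×1.517))² = 0.0007353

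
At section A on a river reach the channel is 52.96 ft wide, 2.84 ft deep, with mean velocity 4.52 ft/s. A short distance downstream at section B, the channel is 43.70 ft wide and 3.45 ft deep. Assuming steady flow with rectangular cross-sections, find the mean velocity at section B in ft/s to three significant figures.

Q = A₁V₁ = (52.96×2.84) × 4.52 = 679.8 ft³/s
A₂ = 43.70 × 3.45 = 150.8 ft²
V₂ = Q/A₂ = 679.8/150.8 = 4.509 ft/s

4.51 ft/s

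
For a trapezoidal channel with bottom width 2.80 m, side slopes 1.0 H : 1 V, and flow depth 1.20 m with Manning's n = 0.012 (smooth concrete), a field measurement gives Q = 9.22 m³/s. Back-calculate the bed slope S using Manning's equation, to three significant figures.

A = (b + z·y)·y = (2.80 + 1.0×1.20)×1.20 = 4.800 m²
P = b + 2y√(1+z²) = 2.80 + 2×1.20×√(1+1.0²) = 6.194 m
R = A/P = 4.800/6.194 = 0.7749 m
S = (Q·n / (1·A·R^(2/3)))² = (9.22×0.012 / (1×4.800×0.8437))² = 0.0007464

0.000746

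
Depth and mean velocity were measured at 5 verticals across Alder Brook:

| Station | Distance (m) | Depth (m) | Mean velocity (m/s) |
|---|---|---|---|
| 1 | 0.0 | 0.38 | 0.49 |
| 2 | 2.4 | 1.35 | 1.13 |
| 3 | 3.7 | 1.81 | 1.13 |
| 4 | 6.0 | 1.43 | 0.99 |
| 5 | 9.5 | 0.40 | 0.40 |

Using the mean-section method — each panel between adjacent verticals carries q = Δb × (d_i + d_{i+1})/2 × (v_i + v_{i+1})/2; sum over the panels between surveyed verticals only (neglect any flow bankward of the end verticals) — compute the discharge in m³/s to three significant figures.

Panel 1-2: Δb = 2.4 m, d̄ = (0.38+1.35)/2 = 0.865, v̄ = (0.49+1.13)/2 = 0.81 → q = 2.4×0.865×0.81 = 1.682 m³/s
Panel 2-3: Δb = 1.3 m, d̄ = (1.35+1.81)/2 = 1.58, v̄ = (1.13+1.13)/2 = 1.13 → q = 1.3×1.58×1.13 = 2.321 m³/s
Panel 3-4: Δb = 2.3 m, d̄ = (1.81+1.43)/2 = 1.62, v̄ = (1.13+0.99)/2 = 1.06 → q = 2.3×1.62×1.06 = 3.950 m³/s
Panel 4-5: Δb = 3.5 m, d̄ = (1.43+0.40)/2 = 0.915, v̄ = (0.99+0.40)/2 = 0.695 → q = 3.5×0.915×0.695 = 2.226 m³/s
Q = Σ q = 10.18 m³/s

10.2 m³/s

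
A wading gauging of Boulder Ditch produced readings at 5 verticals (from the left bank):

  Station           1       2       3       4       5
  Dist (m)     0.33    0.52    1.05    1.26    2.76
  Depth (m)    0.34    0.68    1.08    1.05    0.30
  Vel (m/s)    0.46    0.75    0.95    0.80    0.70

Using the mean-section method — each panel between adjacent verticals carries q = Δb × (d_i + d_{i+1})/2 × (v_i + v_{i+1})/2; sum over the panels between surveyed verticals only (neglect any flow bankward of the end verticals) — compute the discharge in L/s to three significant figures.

1410 L/s

Panel 1-2: Δb = 0.19 m, d̄ = (0.34+0.68)/2 = 0.51, v̄ = (0.46+0.75)/2 = 0.605 → q = 0.19×0.51×0.605 = 0.05862 m³/s
Panel 2-3: Δb = 0.53 m, d̄ = (0.68+1.08)/2 = 0.88, v̄ = (0.75+0.95)/2 = 0.85 → q = 0.53×0.88×0.85 = 0.3964 m³/s
Panel 3-4: Δb = 0.21 m, d̄ = (1.08+1.05)/2 = 1.065, v̄ = (0.95+0.80)/2 = 0.875 → q = 0.21×1.065×0.875 = 0.1957 m³/s
Panel 4-5: Δb = 1.5 m, d̄ = (1.05+0.30)/2 = 0.675, v̄ = (0.80+0.70)/2 = 0.75 → q = 1.5×0.675×0.75 = 0.7594 m³/s
Q = Σ q = 1.410 m³/s
= 1.410 × 1000 = 1410 L/s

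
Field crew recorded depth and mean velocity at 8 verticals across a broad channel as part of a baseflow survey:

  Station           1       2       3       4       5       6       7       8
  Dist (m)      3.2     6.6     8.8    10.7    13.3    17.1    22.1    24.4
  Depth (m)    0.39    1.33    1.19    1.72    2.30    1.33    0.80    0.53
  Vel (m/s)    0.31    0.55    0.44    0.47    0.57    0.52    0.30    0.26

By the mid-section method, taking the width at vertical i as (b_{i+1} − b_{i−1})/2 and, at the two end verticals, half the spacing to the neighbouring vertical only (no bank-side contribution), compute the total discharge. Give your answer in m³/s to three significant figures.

w_1 = (6.6 − 3.2)/2 = 1.7 m; q_1 = 0.31 × 0.39 × 1.7 = 0.2055 m³/s
w_2 = (8.8 − 3.2)/2 = 2.8 m; q_2 = 0.55 × 1.33 × 2.8 = 2.048 m³/s
w_3 = (10.7 − 6.6)/2 = 2.05 m; q_3 = 0.44 × 1.19 × 2.05 = 1.073 m³/s
w_4 = (13.3 − 8.8)/2 = 2.25 m; q_4 = 0.47 × 1.72 × 2.25 = 1.819 m³/s
w_5 = (17.1 − 10.7)/2 = 3.2 m; q_5 = 0.57 × 2.30 × 3.2 = 4.195 m³/s
w_6 = (22.1 − 13.3)/2 = 4.4 m; q_6 = 0.52 × 1.33 × 4.4 = 3.043 m³/s
w_7 = (24.4 − 17.1)/2 = 3.65 m; q_7 = 0.30 × 0.80 × 3.65 = 0.8760 m³/s
w_8 = (24.4 − 22.1)/2 = 1.15 m; q_8 = 0.26 × 0.53 × 1.15 = 0.1585 m³/s
Q = Σ qᵢ = 13.42 m³/s

13.4 m³/s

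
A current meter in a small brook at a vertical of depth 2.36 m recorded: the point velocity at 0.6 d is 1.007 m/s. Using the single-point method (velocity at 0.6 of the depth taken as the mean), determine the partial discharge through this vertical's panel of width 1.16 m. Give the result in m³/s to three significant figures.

v̄ = v₀.₆ = 1.007 m/s
q = v̄ × d × w = 1.007 × 2.36 × 1.16 = 2.757 m³/s

2.76 m³/s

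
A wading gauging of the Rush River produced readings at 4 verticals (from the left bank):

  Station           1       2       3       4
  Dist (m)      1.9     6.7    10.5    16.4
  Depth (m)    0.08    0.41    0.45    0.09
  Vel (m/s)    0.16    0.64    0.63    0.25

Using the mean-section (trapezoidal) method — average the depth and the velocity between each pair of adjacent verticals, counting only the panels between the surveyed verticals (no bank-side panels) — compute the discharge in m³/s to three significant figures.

2.21 m³/s

Panel 1-2: Δb = 4.8 m, d̄ = (0.08+0.41)/2 = 0.245, v̄ = (0.16+0.64)/2 = 0.4 → q = 4.8×0.245×0.4 = 0.4704 m³/s
Panel 2-3: Δb = 3.8 m, d̄ = (0.41+0.45)/2 = 0.43, v̄ = (0.64+0.63)/2 = 0.635 → q = 3.8×0.43×0.635 = 1.038 m³/s
Panel 3-4: Δb = 5.9 m, d̄ = (0.45+0.09)/2 = 0.27, v̄ = (0.63+0.25)/2 = 0.44 → q = 5.9×0.27×0.44 = 0.7009 m³/s
Q = Σ q = 2.209 m³/s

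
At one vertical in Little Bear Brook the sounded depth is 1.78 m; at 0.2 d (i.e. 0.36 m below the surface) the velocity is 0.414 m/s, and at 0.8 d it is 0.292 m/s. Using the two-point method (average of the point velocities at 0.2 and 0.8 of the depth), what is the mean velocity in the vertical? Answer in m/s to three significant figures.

0.353 m/s

v̄ = (0.414 + 0.292) / 2 = 0.3530 m/s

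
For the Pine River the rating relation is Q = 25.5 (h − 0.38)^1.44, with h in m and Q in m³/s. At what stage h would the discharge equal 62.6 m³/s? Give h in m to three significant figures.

h − h₀ = (Q/C)^(1/b) = (62.6/25.5)^(1/1.44) = 1.866 m
h = 0.38 + 1.866 = 2.246 m

2.25 m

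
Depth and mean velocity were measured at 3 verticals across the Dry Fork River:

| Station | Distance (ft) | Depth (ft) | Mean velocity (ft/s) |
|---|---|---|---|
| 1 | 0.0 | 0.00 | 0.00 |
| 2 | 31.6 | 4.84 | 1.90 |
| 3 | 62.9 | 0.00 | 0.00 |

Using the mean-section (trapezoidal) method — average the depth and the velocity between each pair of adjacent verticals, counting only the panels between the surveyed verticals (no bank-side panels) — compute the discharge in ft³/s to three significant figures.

Panel 1-2: Δb = 31.6 ft, d̄ = (0.00+4.84)/2 = 2.42, v̄ = (0.00+1.90)/2 = 0.95 → q = 31.6×2.42×0.95 = 72.65 ft³/s
Panel 2-3: Δb = 31.3 ft, d̄ = (4.84+0.00)/2 = 2.42, v̄ = (1.90+0.00)/2 = 0.95 → q = 31.3×2.42×0.95 = 71.96 ft³/s
Q = Σ q = 144.6 ft³/s

145 ft³/s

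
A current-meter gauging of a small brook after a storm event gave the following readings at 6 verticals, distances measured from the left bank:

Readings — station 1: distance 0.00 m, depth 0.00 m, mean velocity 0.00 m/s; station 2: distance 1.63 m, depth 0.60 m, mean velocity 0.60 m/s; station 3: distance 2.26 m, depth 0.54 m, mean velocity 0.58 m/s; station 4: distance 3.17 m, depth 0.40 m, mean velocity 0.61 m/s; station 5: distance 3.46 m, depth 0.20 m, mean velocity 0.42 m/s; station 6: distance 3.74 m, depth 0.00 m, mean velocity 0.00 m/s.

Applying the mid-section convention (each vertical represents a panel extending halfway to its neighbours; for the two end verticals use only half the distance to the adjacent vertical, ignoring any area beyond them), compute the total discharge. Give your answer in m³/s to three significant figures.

0.818 m³/s

w_2 = (2.26 − 0.00)/2 = 1.13 m; q_2 = 0.60 × 0.60 × 1.13 = 0.4068 m³/s
w_3 = (3.17 − 1.63)/2 = 0.77 m; q_3 = 0.58 × 0.54 × 0.77 = 0.2412 m³/s
w_4 = (3.46 − 2.26)/2 = 0.6 m; q_4 = 0.61 × 0.40 × 0.6 = 0.1464 m³/s
w_5 = (3.74 − 3.17)/2 = 0.285 m; q_5 = 0.42 × 0.20 × 0.285 = 0.02394 m³/s
Stations 1, 6 contribute zero (depth or velocity is 0).
Q = Σ qᵢ = 0.8183 m³/s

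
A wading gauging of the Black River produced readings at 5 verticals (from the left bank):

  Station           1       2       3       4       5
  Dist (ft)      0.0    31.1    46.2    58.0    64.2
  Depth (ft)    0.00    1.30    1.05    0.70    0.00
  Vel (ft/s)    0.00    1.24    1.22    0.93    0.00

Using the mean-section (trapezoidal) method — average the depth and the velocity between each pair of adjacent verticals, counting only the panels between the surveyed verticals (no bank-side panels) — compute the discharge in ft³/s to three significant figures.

Panel 1-2: Δb = 31.1 ft, d̄ = (0.00+1.30)/2 = 0.65, v̄ = (0.00+1.24)/2 = 0.62 → q = 31.1×0.65×0.62 = 12.53 ft³/s
Panel 2-3: Δb = 15.1 ft, d̄ = (1.30+1.05)/2 = 1.175, v̄ = (1.24+1.22)/2 = 1.23 → q = 15.1×1.175×1.23 = 21.82 ft³/s
Panel 3-4: Δb = 11.8 ft, d̄ = (1.05+0.70)/2 = 0.875, v̄ = (1.22+0.93)/2 = 1.075 → q = 11.8×0.875×1.075 = 11.10 ft³/s
Panel 4-5: Δb = 6.2 ft, d̄ = (0.70+0.00)/2 = 0.35, v̄ = (0.93+0.00)/2 = 0.465 → q = 6.2×0.35×0.465 = 1.009 ft³/s
Q = Σ q = 46.47 ft³/s

46.5 ft³/s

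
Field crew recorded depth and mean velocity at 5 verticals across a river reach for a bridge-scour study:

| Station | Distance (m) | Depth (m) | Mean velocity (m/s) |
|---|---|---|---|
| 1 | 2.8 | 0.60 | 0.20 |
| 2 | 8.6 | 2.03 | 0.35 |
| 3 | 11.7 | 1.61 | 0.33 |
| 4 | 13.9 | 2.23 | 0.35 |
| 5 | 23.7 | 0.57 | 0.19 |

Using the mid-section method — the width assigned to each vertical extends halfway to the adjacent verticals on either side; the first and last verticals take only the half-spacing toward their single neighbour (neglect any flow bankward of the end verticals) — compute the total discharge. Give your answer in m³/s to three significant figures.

w_1 = (8.6 − 2.8)/2 = 2.9 m; q_1 = 0.20 × 0.60 × 2.9 = 0.3480 m³/s
w_2 = (11.7 − 2.8)/2 = 4.45 m; q_2 = 0.35 × 2.03 × 4.45 = 3.162 m³/s
w_3 = (13.9 − 8.6)/2 = 2.65 m; q_3 = 0.33 × 1.61 × 2.65 = 1.408 m³/s
w_4 = (23.7 − 11.7)/2 = 6 m; q_4 = 0.35 × 2.23 × 6 = 4.683 m³/s
w_5 = (23.7 − 13.9)/2 = 4.9 m; q_5 = 0.19 × 0.57 × 4.9 = 0.5307 m³/s
Q = Σ qᵢ = 10.13 m³/s

10.1 m³/s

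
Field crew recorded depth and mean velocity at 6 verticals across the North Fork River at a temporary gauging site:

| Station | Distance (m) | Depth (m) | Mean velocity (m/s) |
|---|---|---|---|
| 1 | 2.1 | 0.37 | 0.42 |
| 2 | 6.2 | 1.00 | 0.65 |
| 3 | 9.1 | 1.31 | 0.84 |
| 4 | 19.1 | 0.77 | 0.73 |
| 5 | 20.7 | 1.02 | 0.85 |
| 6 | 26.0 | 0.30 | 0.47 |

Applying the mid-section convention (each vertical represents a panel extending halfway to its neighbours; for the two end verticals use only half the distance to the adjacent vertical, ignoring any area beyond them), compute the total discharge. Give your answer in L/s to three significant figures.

w_1 = (6.2 − 2.1)/2 = 2.05 m; q_1 = 0.42 × 0.37 × 2.05 = 0.3186 m³/s
w_2 = (9.1 − 2.1)/2 = 3.5 m; q_2 = 0.65 × 1.00 × 3.5 = 2.275 m³/s
w_3 = (19.1 − 6.2)/2 = 6.45 m; q_3 = 0.84 × 1.31 × 6.45 = 7.098 m³/s
w_4 = (20.7 − 9.1)/2 = 5.8 m; q_4 = 0.73 × 0.77 × 5.8 = 3.260 m³/s
w_5 = (26.0 − 19.1)/2 = 3.45 m; q_5 = 0.85 × 1.02 × 3.45 = 2.991 m³/s
w_6 = (26.0 − 20.7)/2 = 2.65 m; q_6 = 0.47 × 0.30 × 2.65 = 0.3737 m³/s
Q = Σ qᵢ = 16.32 m³/s
= 16.32 × 1000 = 16320 L/s

16300 L/s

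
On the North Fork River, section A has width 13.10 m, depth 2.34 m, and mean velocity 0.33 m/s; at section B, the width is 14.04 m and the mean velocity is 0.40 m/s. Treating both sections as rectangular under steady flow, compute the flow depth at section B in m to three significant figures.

Q = A₁V₁ = (13.10×2.34) × 0.33 = 10.12 m³/s
d₂ = Q/(b₂ V₂) = 10.12/(14.04×0.40) = 1.801 m

1.80 m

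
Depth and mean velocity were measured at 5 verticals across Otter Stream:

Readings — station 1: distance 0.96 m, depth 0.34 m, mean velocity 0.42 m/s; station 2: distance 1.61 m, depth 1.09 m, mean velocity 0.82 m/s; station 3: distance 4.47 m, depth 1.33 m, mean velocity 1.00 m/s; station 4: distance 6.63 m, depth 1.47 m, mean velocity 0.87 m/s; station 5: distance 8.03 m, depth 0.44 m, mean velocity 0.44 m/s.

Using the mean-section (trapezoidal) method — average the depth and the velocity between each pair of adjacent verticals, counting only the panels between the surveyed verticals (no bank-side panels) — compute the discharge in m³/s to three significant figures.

Panel 1-2: Δb = 0.65 m, d̄ = (0.34+1.09)/2 = 0.715, v̄ = (0.42+0.82)/2 = 0.62 → q = 0.65×0.715×0.62 = 0.2881 m³/s
Panel 2-3: Δb = 2.86 m, d̄ = (1.09+1.33)/2 = 1.21, v̄ = (0.82+1.00)/2 = 0.91 → q = 2.86×1.21×0.91 = 3.149 m³/s
Panel 3-4: Δb = 2.16 m, d̄ = (1.33+1.47)/2 = 1.4, v̄ = (1.00+0.87)/2 = 0.935 → q = 2.16×1.4×0.935 = 2.827 m³/s
Panel 4-5: Δb = 1.4 m, d̄ = (1.47+0.44)/2 = 0.955, v̄ = (0.87+0.44)/2 = 0.655 → q = 1.4×0.955×0.655 = 0.8757 m³/s
Q = Σ q = 7.140 m³/s

7.14 m³/s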